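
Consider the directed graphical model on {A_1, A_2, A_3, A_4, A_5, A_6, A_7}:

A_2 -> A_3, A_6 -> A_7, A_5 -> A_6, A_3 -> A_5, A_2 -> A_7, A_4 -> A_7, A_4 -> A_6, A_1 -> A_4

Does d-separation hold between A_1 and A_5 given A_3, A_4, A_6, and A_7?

Yes

4 paths connect A_1 and A_5; each must be blocked for d-separation to hold:
Path 1: A_1 → A_4 → A_6 → A_7 ← A_2 → A_3 → A_5
  A_4 is a chain here and A_4 is conditioned on, so the path is blocked at A_4.
Path 2: A_1 → A_4 → A_6 ← A_5
  A_4 is a chain here and A_4 is conditioned on, so the path is blocked at A_4.
Path 3: A_1 → A_4 → A_7 ← A_6 ← A_5
  A_4 is a chain here and A_4 is conditioned on, so the path is blocked at A_4.
Path 4: A_1 → A_4 → A_7 ← A_2 → A_3 → A_5
  A_4 is a chain here and A_4 is conditioned on, so the path is blocked at A_4.
All paths are blocked; A_1 ⊥ A_5 | {A_3, A_4, A_6, A_7} holds.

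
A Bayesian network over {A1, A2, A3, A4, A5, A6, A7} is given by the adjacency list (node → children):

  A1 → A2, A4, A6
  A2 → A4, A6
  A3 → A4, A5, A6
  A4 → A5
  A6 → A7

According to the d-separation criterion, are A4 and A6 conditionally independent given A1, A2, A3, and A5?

There are 6 undirected paths between A4 and A6; checking each against the conditioning set {A1, A2, A3, A5}:
Path 1: A4 ← A1 → A6
  A1 is a fork here and A1 is conditioned on, so the path is blocked at A1.
Path 2: A4 ← A1 → A2 → A6
  A1 is a fork here and A1 is conditioned on, so the path is blocked at A1.
Path 3: A4 ← A2 → A6
  A2 is a fork here and A2 is conditioned on, so the path is blocked at A2.
Path 4: A4 ← A2 ← A1 → A6
  A2 is a chain here and A2 is conditioned on, so the path is blocked at A2.
Path 5: A4 → A5 ← A3 → A6
  A3 is a fork here and A3 is conditioned on, so the path is blocked at A3.
Path 6: A4 ← A3 → A6
  A3 is a fork here and A3 is conditioned on, so the path is blocked at A3.
Every path is blocked, so A4 and A6 are d-separated given {A1, A2, A3, A5}.

Yes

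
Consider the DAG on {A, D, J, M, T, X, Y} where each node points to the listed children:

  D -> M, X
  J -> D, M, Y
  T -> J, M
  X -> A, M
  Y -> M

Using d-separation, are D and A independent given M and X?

There are 5 undirected paths between D and A; checking each against the conditioning set {M, X}:
  1. D → X → A — X:chain[blocks] ⇒ blocked
  2. D → M ← X → A — M:collider[open]; X:fork[blocks] ⇒ blocked
  3. D ← J → Y → M ← X → A — J:fork[open]; Y:chain[open]; M:collider[open]; X:fork[blocks] ⇒ blocked
  4. D ← J → M ← X → A — J:fork[open]; M:collider[open]; X:fork[blocks] ⇒ blocked
  5. D ← J ← T → M ← X → A — J:chain[open]; T:fork[open]; M:collider[open]; X:fork[blocks] ⇒ blocked
Every path is blocked, so D and A are d-separated given {M, X}.

Yes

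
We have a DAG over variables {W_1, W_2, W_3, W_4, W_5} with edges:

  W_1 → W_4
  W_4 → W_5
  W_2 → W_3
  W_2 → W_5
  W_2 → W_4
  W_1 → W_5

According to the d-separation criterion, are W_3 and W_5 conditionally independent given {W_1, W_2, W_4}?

Yes

We examine all 3 paths between W_3 and W_5:
Path 1: W_3 ← W_2 → W_4 ← W_1 → W_5
  W_2 is a fork here and W_2 is conditioned on, so the path is blocked at W_2.
Path 2: W_3 ← W_2 → W_4 → W_5
  W_2 is a fork here and W_2 is conditioned on, so the path is blocked at W_2.
Path 3: W_3 ← W_2 → W_5
  W_2 is a fork here and W_2 is conditioned on, so the path is blocked at W_2.
Since every path is blocked, d-separation holds.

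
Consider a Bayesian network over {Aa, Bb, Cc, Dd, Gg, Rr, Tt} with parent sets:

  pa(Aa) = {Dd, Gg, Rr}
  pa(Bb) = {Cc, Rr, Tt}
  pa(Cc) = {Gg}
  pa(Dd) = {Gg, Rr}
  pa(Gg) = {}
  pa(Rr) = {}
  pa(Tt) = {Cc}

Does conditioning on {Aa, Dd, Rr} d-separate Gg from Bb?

There are 6 undirected paths between Gg and Bb; checking each against the conditioning set {Aa, Dd, Rr}:
Path 1: Gg → Aa ← Dd ← Rr → Bb
  Dd is a chain here and Dd is conditioned on, so the path is blocked at Dd.
Path 2: Gg → Aa ← Rr → Bb
  Rr is a fork here and Rr is conditioned on, so the path is blocked at Rr.
Path 3: Gg → Cc → Bb
  Cc is a chain and Cc is not conditioned on — no node blocks this path, so it is active.
Path 4: Gg → Cc → Tt → Bb
  Cc is a chain and Cc is not conditioned on; Tt is a chain and Tt is not conditioned on — no node blocks this path, so it is active.
Path 5: Gg → Dd → Aa ← Rr → Bb
  Dd is a chain here and Dd is conditioned on, so the path is blocked at Dd.
Path 6: Gg → Dd ← Rr → Bb
  Rr is a fork here and Rr is conditioned on, so the path is blocked at Rr.
Because an active path exists, Gg and Bb are not d-separated.

No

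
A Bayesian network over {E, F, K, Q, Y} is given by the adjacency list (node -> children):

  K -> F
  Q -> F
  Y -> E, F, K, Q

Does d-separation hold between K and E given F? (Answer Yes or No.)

No

3 paths connect K and E; each must be blocked for d-separation to hold:
  1. K ← Y → E — Y:fork[open] ⇒ active
  2. K → F ← Y → E — F:collider[open]; Y:fork[open] ⇒ active
  3. K → F ← Q ← Y → E — F:collider[open]; Q:chain[open]; Y:fork[open] ⇒ active
At least one path is unblocked, so d-separation fails.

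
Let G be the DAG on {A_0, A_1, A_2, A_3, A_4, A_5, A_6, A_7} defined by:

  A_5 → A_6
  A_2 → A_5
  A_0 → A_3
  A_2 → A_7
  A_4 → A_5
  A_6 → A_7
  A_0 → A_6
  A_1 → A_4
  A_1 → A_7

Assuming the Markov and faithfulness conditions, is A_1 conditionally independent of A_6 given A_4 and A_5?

4 paths connect A_1 and A_6; each must be blocked for d-separation to hold:
Path 1: A_1 → A_7 ← A_2 → A_5 → A_6
  A_7 is a collider here and neither A_7 nor any of its descendants is conditioned on, so the collider stays closed — the path is blocked at A_7.
Path 2: A_1 → A_7 ← A_6
  A_7 is a collider here and neither A_7 nor any of its descendants is conditioned on, so the collider stays closed — the path is blocked at A_7.
Path 3: A_1 → A_4 → A_5 ← A_2 → A_7 ← A_6
  A_4 is a chain here and A_4 is conditioned on, so the path is blocked at A_4.
Path 4: A_1 → A_4 → A_5 → A_6
  A_4 is a chain here and A_4 is conditioned on, so the path is blocked at A_4.
Since every path is blocked, d-separation holds.

Yes — A_1 and A_6 are d-separated given {A_4, A_5}.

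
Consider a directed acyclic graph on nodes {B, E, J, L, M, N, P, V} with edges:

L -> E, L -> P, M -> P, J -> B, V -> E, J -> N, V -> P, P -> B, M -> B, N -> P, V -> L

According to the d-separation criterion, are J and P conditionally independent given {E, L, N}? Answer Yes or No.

Yes

Enumerating the 3 paths from J to P and testing each for blocking by {E, L, N}:
Path 1: J → B ← M → P
  B is a collider here and neither B nor any of its descendants is conditioned on, so the collider stays closed — the path is blocked at B.
Path 2: J → B ← P
  B is a collider here and neither B nor any of its descendants is conditioned on, so the collider stays closed — the path is blocked at B.
Path 3: J → N → P
  N is a chain here and N is conditioned on, so the path is blocked at N.
Every path is blocked, so J and P are d-separated given {E, L, N}.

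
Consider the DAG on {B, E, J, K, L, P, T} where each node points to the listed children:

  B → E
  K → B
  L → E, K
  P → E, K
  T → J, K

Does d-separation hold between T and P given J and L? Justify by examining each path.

Yes

We examine all 3 paths between T and P:
Path 1: T → K ← L → E ← P
  K is a collider here and neither K nor any of its descendants is conditioned on, so the collider stays closed — the path is blocked at K.
Path 2: T → K ← P
  K is a collider here and neither K nor any of its descendants is conditioned on, so the collider stays closed — the path is blocked at K.
Path 3: T → K → B → E ← P
  E is a collider here and neither E nor any of its descendants is conditioned on, so the collider stays closed — the path is blocked at E.
Every path is blocked, so T and P are d-separated given {J, L}.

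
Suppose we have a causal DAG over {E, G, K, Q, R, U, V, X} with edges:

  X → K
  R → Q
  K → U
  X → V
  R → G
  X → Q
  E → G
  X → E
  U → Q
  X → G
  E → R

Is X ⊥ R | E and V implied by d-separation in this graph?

Yes — X and R are d-separated given {E, V}.

We examine all 6 paths between X and R:
  1. X → Q ← R — Q:collider[blocks] ⇒ blocked
  2. X → G ← R — G:collider[blocks] ⇒ blocked
  3. X → G ← E → R — G:collider[blocks]; E:fork[blocks] ⇒ blocked
  4. X → E → R — E:chain[blocks] ⇒ blocked
  5. X → E → G ← R — E:chain[blocks]; G:collider[blocks] ⇒ blocked
  6. X → K → U → Q ← R — K:chain[open]; U:chain[open]; Q:collider[blocks] ⇒ blocked
Since every path is blocked, d-separation holds.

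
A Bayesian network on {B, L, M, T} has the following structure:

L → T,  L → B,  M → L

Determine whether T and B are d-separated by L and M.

There is one path between T and B:
  1. T ← L → B — L:fork[blocks] ⇒ blocked
Since every path is blocked, d-separation holds.

Yes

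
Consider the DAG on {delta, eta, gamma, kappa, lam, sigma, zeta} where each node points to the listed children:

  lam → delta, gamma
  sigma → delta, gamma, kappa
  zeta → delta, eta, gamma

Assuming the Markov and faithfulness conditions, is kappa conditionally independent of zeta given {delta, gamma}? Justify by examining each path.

No

We examine all 4 paths between kappa and zeta:
Path 1: kappa ← sigma → delta ← zeta
  sigma is a fork and sigma is not conditioned on; delta is a collider and delta is conditioned on, which opens it — no node blocks this path, so it is active.
Path 2: kappa ← sigma → delta ← lam → gamma ← zeta
  sigma is a fork and sigma is not conditioned on; delta is a collider and delta is conditioned on, which opens it; lam is a fork and lam is not conditioned on; gamma is a collider and gamma is conditioned on, which opens it — no node blocks this path, so it is active.
Path 3: kappa ← sigma → gamma ← zeta
  sigma is a fork and sigma is not conditioned on; gamma is a collider and gamma is conditioned on, which opens it — no node blocks this path, so it is active.
Path 4: kappa ← sigma → gamma ← lam → delta ← zeta
  sigma is a fork and sigma is not conditioned on; gamma is a collider and gamma is conditioned on, which opens it; lam is a fork and lam is not conditioned on; delta is a collider and delta is conditioned on, which opens it — no node blocks this path, so it is active.
At least one path is unblocked, so d-separation fails.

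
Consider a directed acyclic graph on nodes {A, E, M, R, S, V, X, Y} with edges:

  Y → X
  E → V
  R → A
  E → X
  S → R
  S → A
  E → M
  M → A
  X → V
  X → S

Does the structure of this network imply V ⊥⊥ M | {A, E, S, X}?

Yes

Enumerating the 6 paths from V to M and testing each for blocking by {A, E, S, X}:
Path 1: V ← X → S → R → A ← M
  X is a fork here and X is conditioned on, so the path is blocked at X.
Path 2: V ← X → S → A ← M
  X is a fork here and X is conditioned on, so the path is blocked at X.
Path 3: V ← X ← E → M
  X is a chain here and X is conditioned on, so the path is blocked at X.
Path 4: V ← E → X → S → R → A ← M
  E is a fork here and E is conditioned on, so the path is blocked at E.
Path 5: V ← E → X → S → A ← M
  E is a fork here and E is conditioned on, so the path is blocked at E.
Path 6: V ← E → M
  E is a fork here and E is conditioned on, so the path is blocked at E.
All paths are blocked; V ⊥ M | {A, E, S, X} holds.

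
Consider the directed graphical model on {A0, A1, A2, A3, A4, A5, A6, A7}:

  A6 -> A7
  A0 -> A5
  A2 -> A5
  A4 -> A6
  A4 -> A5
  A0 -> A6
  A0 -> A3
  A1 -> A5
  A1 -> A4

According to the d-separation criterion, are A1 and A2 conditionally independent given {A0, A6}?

Yes

3 paths connect A1 and A2; each must be blocked for d-separation to hold:
Path 1: A1 → A5 ← A2
  A5 is a collider here and neither A5 nor any of its descendants is conditioned on, so the collider stays closed — the path is blocked at A5.
Path 2: A1 → A4 → A5 ← A2
  A5 is a collider here and neither A5 nor any of its descendants is conditioned on, so the collider stays closed — the path is blocked at A5.
Path 3: A1 → A4 → A6 ← A0 → A5 ← A2
  A0 is a fork here and A0 is conditioned on, so the path is blocked at A0.
Every path is blocked, so A1 and A2 are d-separated given {A0, A6}.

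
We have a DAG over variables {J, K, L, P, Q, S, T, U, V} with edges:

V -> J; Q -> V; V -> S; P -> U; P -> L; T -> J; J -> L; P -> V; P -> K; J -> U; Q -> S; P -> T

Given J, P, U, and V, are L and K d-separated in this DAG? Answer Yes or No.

Enumerating the 4 paths from L to K and testing each for blocking by {J, P, U, V}:
  1. L ← P → K — P:fork[blocks] ⇒ blocked
  2. L ← J ← V ← P → K — J:chain[blocks]; V:chain[blocks]; P:fork[blocks] ⇒ blocked
  3. L ← J → U ← P → K — J:fork[blocks]; U:collider[open]; P:fork[blocks] ⇒ blocked
  4. L ← J ← T ← P → K — J:chain[blocks]; T:chain[open]; P:fork[blocks] ⇒ blocked
Since every path is blocked, d-separation holds.

Yes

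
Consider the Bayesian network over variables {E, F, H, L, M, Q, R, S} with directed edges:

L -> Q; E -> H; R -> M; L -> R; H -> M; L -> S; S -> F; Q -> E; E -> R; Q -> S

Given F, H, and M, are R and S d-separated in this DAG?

No — R and S are not d-separated given {F, H, M}.

We examine all 6 paths between R and S:
Path 1: R → M ← H ← E ← Q ← L → S
  H is a chain here and H is conditioned on, so the path is blocked at H.
Path 2: R → M ← H ← E ← Q → S
  H is a chain here and H is conditioned on, so the path is blocked at H.
Path 3: R ← L → Q → S
  L is a fork and L is not conditioned on; Q is a chain and Q is not conditioned on — no node blocks this path, so it is active.
Path 4: R ← L → S
  L is a fork and L is not conditioned on — no node blocks this path, so it is active.
Path 5: R ← E ← Q ← L → S
  E is a chain and E is not conditioned on; Q is a chain and Q is not conditioned on; L is a fork and L is not conditioned on — no node blocks this path, so it is active.
Path 6: R ← E ← Q → S
  E is a chain and E is not conditioned on; Q is a fork and Q is not conditioned on — no node blocks this path, so it is active.
Since the path R ← L → Q → S is active, R and S are not d-separated given {F, H, M}.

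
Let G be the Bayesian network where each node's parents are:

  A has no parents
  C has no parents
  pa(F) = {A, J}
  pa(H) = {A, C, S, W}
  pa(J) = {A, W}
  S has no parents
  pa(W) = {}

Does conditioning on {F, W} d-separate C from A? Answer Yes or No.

Yes

Enumerating the 3 paths from C to A and testing each for blocking by {F, W}:
Path 1: C → H ← W → J ← A
  H is a collider here and neither H nor any of its descendants is conditioned on, so the collider stays closed — the path is blocked at H.
Path 2: C → H ← W → J → F ← A
  H is a collider here and neither H nor any of its descendants is conditioned on, so the collider stays closed — the path is blocked at H.
Path 3: C → H ← A
  H is a collider here and neither H nor any of its descendants is conditioned on, so the collider stays closed — the path is blocked at H.
Every path is blocked, so C and A are d-separated given {F, W}.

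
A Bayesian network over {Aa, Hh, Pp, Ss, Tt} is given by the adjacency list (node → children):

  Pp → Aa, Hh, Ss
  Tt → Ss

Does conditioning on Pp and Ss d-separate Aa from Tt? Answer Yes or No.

Only one path connects Aa and Tt:
Path 1: Aa ← Pp → Ss ← Tt
  Pp is a fork here and Pp is conditioned on, so the path is blocked at Pp.
Since every path is blocked, d-separation holds.

Yes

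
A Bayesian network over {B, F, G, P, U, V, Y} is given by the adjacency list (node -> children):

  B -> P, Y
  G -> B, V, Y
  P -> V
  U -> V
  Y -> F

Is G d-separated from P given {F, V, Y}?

3 paths connect G and P; each must be blocked for d-separation to hold:
Path 1: G → V ← P
  V is a collider and V is conditioned on, which opens it — no node blocks this path, so it is active.
Path 2: G → Y ← B → P
  Y is a collider and Y is conditioned on, which opens it; B is a fork and B is not conditioned on — no node blocks this path, so it is active.
Path 3: G → B → P
  B is a chain and B is not conditioned on — no node blocks this path, so it is active.
At least one path is unblocked, so d-separation fails.

No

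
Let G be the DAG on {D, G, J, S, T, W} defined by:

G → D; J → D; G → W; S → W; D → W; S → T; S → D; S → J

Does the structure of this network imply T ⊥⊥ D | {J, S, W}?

Yes — T and D are d-separated given {J, S, W}.

We examine all 4 paths between T and D:
Path 1: T ← S → D
  S is a fork here and S is conditioned on, so the path is blocked at S.
Path 2: T ← S → W ← D
  S is a fork here and S is conditioned on, so the path is blocked at S.
Path 3: T ← S → W ← G → D
  S is a fork here and S is conditioned on, so the path is blocked at S.
Path 4: T ← S → J → D
  S is a fork here and S is conditioned on, so the path is blocked at S.
Every path is blocked, so T and D are d-separated given {J, S, W}.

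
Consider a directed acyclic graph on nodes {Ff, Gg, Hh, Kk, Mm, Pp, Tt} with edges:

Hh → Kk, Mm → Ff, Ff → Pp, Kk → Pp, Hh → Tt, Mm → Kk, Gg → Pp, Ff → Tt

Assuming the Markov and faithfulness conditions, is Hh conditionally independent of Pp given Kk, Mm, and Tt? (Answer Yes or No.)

We examine all 4 paths between Hh and Pp:
  1. Hh → Kk → Pp — Kk:chain[blocks] ⇒ blocked
  2. Hh → Kk ← Mm → Ff → Pp — Kk:collider[open]; Mm:fork[blocks]; Ff:chain[open] ⇒ blocked
  3. Hh → Tt ← Ff → Pp — Tt:collider[open]; Ff:fork[open] ⇒ active
  4. Hh → Tt ← Ff ← Mm → Kk → Pp — Tt:collider[open]; Ff:chain[open]; Mm:fork[blocks]; Kk:chain[blocks] ⇒ blocked
Because an active path exists, Hh and Pp are not d-separated.

No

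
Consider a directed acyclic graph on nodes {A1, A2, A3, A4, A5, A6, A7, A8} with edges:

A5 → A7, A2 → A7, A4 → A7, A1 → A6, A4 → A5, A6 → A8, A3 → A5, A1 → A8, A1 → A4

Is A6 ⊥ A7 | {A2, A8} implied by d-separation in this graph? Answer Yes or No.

4 paths connect A6 and A7; each must be blocked for d-separation to hold:
Path 1: A6 → A8 ← A1 → A4 → A7
  A8 is a collider and A8 is conditioned on, which opens it; A1 is a fork and A1 is not conditioned on; A4 is a chain and A4 is not conditioned on — no node blocks this path, so it is active.
Path 2: A6 → A8 ← A1 → A4 → A5 → A7
  A8 is a collider and A8 is conditioned on, which opens it; A1 is a fork and A1 is not conditioned on; A4 is a chain and A4 is not conditioned on; A5 is a chain and A5 is not conditioned on — no node blocks this path, so it is active.
Path 3: A6 ← A1 → A4 → A7
  A1 is a fork and A1 is not conditioned on; A4 is a chain and A4 is not conditioned on — no node blocks this path, so it is active.
Path 4: A6 ← A1 → A4 → A5 → A7
  A1 is a fork and A1 is not conditioned on; A4 is a chain and A4 is not conditioned on; A5 is a chain and A5 is not conditioned on — no node blocks this path, so it is active.
Because an active path exists, A6 and A7 are not d-separated.

No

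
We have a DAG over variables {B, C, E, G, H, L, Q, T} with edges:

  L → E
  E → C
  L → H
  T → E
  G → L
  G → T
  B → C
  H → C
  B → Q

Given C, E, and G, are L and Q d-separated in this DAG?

No — L and Q are not d-separated given {C, E, G}.

3 paths connect L and Q; each must be blocked for d-separation to hold:
Path 1: L → E → C ← B → Q
  E is a chain here and E is conditioned on, so the path is blocked at E.
Path 2: L → H → C ← B → Q
  H is a chain and H is not conditioned on; C is a collider and C is conditioned on, which opens it; B is a fork and B is not conditioned on — no node blocks this path, so it is active.
Path 3: L ← G → T → E → C ← B → Q
  G is a fork here and G is conditioned on, so the path is blocked at G.
At least one path is unblocked, so d-separation fails.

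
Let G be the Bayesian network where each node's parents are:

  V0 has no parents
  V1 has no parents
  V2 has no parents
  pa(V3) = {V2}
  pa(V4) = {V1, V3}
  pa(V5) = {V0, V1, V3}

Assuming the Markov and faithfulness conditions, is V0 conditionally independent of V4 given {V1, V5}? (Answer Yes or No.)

No

We examine all 2 paths between V0 and V4:
Path 1: V0 → V5 ← V3 → V4
  V5 is a collider and V5 is conditioned on, which opens it; V3 is a fork and V3 is not conditioned on — no node blocks this path, so it is active.
Path 2: V0 → V5 ← V1 → V4
  V1 is a fork here and V1 is conditioned on, so the path is blocked at V1.
Since the path V0 → V5 ← V3 → V4 is active, V0 and V4 are not d-separated given {V1, V5}.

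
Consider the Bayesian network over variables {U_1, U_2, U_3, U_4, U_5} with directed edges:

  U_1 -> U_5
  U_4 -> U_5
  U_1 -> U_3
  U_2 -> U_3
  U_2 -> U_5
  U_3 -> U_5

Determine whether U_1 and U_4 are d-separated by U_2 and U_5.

No

Enumerating the 3 paths from U_1 to U_4 and testing each for blocking by {U_2, U_5}:
  1. U_1 → U_3 ← U_2 → U_5 ← U_4 — U_3:collider[open]; U_2:fork[blocks]; U_5:collider[open] ⇒ blocked
  2. U_1 → U_3 → U_5 ← U_4 — U_3:chain[open]; U_5:collider[open] ⇒ active
  3. U_1 → U_5 ← U_4 — U_5:collider[open] ⇒ active
Because an active path exists, U_1 and U_4 are not d-separated.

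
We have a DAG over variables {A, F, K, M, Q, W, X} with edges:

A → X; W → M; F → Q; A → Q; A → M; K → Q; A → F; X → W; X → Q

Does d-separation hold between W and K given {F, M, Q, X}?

No

6 paths connect W and K; each must be blocked for d-separation to hold:
Path 1: W ← X → Q ← K
  X is a fork here and X is conditioned on, so the path is blocked at X.
Path 2: W ← X ← A → Q ← K
  X is a chain here and X is conditioned on, so the path is blocked at X.
Path 3: W ← X ← A → F → Q ← K
  X is a chain here and X is conditioned on, so the path is blocked at X.
Path 4: W → M ← A → Q ← K
  M is a collider and M is conditioned on, which opens it; A is a fork and A is not conditioned on; Q is a collider and Q is conditioned on, which opens it — no node blocks this path, so it is active.
Path 5: W → M ← A → F → Q ← K
  F is a chain here and F is conditioned on, so the path is blocked at F.
Path 6: W → M ← A → X → Q ← K
  X is a chain here and X is conditioned on, so the path is blocked at X.
Since the path W → M ← A → Q ← K is active, W and K are not d-separated given {F, M, Q, X}.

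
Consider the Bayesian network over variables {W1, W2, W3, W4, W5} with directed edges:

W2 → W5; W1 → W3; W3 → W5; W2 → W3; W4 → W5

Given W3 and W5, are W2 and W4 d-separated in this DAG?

No

Enumerating the 2 paths from W2 to W4 and testing each for blocking by {W3, W5}:
Path 1: W2 → W5 ← W4
  W5 is a collider and W5 is conditioned on, which opens it — no node blocks this path, so it is active.
Path 2: W2 → W3 → W5 ← W4
  W3 is a chain here and W3 is conditioned on, so the path is blocked at W3.
Because an active path exists, W2 and W4 are not d-separated.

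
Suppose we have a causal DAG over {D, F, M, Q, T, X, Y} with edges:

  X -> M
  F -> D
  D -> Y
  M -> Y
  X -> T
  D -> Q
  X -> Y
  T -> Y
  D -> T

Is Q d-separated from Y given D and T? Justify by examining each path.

Yes

4 paths connect Q and Y; each must be blocked for d-separation to hold:
Path 1: Q ← D → T → Y
  D is a fork here and D is conditioned on, so the path is blocked at D.
Path 2: Q ← D → T ← X → Y
  D is a fork here and D is conditioned on, so the path is blocked at D.
Path 3: Q ← D → T ← X → M → Y
  D is a fork here and D is conditioned on, so the path is blocked at D.
Path 4: Q ← D → Y
  D is a fork here and D is conditioned on, so the path is blocked at D.
Since every path is blocked, d-separation holds.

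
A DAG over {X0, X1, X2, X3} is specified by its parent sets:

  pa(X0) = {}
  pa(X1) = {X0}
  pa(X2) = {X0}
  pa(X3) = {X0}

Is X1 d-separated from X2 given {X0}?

Only one path connects X1 and X2:
Path 1: X1 ← X0 → X2
  X0 is a fork here and X0 is conditioned on, so the path is blocked at X0.
All paths are blocked; X1 ⊥ X2 | {X0} holds.

Yes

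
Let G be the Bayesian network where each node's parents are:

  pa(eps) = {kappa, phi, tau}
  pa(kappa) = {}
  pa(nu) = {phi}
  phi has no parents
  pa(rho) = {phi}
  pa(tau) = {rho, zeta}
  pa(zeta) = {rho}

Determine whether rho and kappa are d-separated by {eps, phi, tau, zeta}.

There are 3 undirected paths between rho and kappa; checking each against the conditioning set {eps, phi, tau, zeta}:
  1. rho ← phi → eps ← kappa — phi:fork[blocks]; eps:collider[open] ⇒ blocked
  2. rho → zeta → tau → eps ← kappa — zeta:chain[blocks]; tau:chain[blocks]; eps:collider[open] ⇒ blocked
  3. rho → tau → eps ← kappa — tau:chain[blocks]; eps:collider[open] ⇒ blocked
Every path is blocked, so rho and kappa are d-separated given {eps, phi, tau, zeta}.

Yes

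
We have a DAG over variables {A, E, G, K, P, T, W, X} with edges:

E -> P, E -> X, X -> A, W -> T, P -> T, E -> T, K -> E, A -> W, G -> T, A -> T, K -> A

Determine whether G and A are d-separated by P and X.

Yes — G and A are d-separated given {P, X}.

We examine all 6 paths between G and A:
Path 1: G → T ← E ← K → A
  T is a collider here and neither T nor any of its descendants is conditioned on, so the collider stays closed — the path is blocked at T.
Path 2: G → T ← E → X → A
  T is a collider here and neither T nor any of its descendants is conditioned on, so the collider stays closed — the path is blocked at T.
Path 3: G → T ← W ← A
  T is a collider here and neither T nor any of its descendants is conditioned on, so the collider stays closed — the path is blocked at T.
Path 4: G → T ← P ← E ← K → A
  T is a collider here and neither T nor any of its descendants is conditioned on, so the collider stays closed — the path is blocked at T.
Path 5: G → T ← P ← E → X → A
  T is a collider here and neither T nor any of its descendants is conditioned on, so the collider stays closed — the path is blocked at T.
Path 6: G → T ← A
  T is a collider here and neither T nor any of its descendants is conditioned on, so the collider stays closed — the path is blocked at T.
Every path is blocked, so G and A are d-separated given {P, X}.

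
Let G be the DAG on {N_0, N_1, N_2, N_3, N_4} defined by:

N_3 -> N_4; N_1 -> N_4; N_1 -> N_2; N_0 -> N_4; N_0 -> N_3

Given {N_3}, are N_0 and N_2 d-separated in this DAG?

Yes

Enumerating the 2 paths from N_0 to N_2 and testing each for blocking by {N_3}:
  1. N_0 → N_3 → N_4 ← N_1 → N_2 — N_3:chain[blocks]; N_4:collider[blocks]; N_1:fork[open] ⇒ blocked
  2. N_0 → N_4 ← N_1 → N_2 — N_4:collider[blocks]; N_1:fork[open] ⇒ blocked
Since every path is blocked, d-separation holds.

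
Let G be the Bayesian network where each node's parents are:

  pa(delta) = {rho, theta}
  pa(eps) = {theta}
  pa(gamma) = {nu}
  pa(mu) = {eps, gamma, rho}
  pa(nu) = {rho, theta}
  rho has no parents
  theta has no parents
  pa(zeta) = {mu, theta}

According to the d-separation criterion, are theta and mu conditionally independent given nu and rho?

6 paths connect theta and mu; each must be blocked for d-separation to hold:
Path 1: theta → zeta ← mu
  zeta is a collider here and neither zeta nor any of its descendants is conditioned on, so the collider stays closed — the path is blocked at zeta.
Path 2: theta → eps → mu
  eps is a chain and eps is not conditioned on — no node blocks this path, so it is active.
Path 3: theta → delta ← rho → mu
  delta is a collider here and neither delta nor any of its descendants is conditioned on, so the collider stays closed — the path is blocked at delta.
Path 4: theta → delta ← rho → nu → gamma → mu
  delta is a collider here and neither delta nor any of its descendants is conditioned on, so the collider stays closed — the path is blocked at delta.
Path 5: theta → nu ← rho → mu
  rho is a fork here and rho is conditioned on, so the path is blocked at rho.
Path 6: theta → nu → gamma → mu
  nu is a chain here and nu is conditioned on, so the path is blocked at nu.
Since the path theta → eps → mu is active, theta and mu are not d-separated given {nu, rho}.

No — theta and mu are not d-separated given {nu, rho}.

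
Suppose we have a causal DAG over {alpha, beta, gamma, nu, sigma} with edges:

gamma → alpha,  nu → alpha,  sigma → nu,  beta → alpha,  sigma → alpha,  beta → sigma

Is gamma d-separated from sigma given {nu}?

Yes — gamma and sigma are d-separated given {nu}.

Enumerating the 3 paths from gamma to sigma and testing each for blocking by {nu}:
Path 1: gamma → alpha ← beta → sigma
  alpha is a collider here and neither alpha nor any of its descendants is conditioned on, so the collider stays closed — the path is blocked at alpha.
Path 2: gamma → alpha ← sigma
  alpha is a collider here and neither alpha nor any of its descendants is conditioned on, so the collider stays closed — the path is blocked at alpha.
Path 3: gamma → alpha ← nu ← sigma
  alpha is a collider here and neither alpha nor any of its descendants is conditioned on, so the collider stays closed — the path is blocked at alpha.
All paths are blocked; gamma ⊥ sigma | {nu} holds.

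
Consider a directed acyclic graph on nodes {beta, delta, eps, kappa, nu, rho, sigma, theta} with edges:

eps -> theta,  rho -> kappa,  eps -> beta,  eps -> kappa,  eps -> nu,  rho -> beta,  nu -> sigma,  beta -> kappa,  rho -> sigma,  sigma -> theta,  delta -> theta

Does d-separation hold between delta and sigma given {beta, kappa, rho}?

Enumerating the 6 paths from delta to sigma and testing each for blocking by {beta, kappa, rho}:
  1. delta → theta ← sigma — theta:collider[blocks] ⇒ blocked
  2. delta → theta ← eps → kappa ← beta ← rho → sigma — theta:collider[blocks]; eps:fork[open]; kappa:collider[open]; beta:chain[blocks]; rho:fork[blocks] ⇒ blocked
  3. delta → theta ← eps → kappa ← rho → sigma — theta:collider[blocks]; eps:fork[open]; kappa:collider[open]; rho:fork[blocks] ⇒ blocked
  4. delta → theta ← eps → beta → kappa ← rho → sigma — theta:collider[blocks]; eps:fork[open]; beta:chain[blocks]; kappa:collider[open]; rho:fork[blocks] ⇒ blocked
  5. delta → theta ← eps → beta ← rho → sigma — theta:collider[blocks]; eps:fork[open]; beta:collider[open]; rho:fork[blocks] ⇒ blocked
  6. delta → theta ← eps → nu → sigma — theta:collider[blocks]; eps:fork[open]; nu:chain[open] ⇒ blocked
All paths are blocked; delta ⊥ sigma | {beta, kappa, rho} holds.

Yes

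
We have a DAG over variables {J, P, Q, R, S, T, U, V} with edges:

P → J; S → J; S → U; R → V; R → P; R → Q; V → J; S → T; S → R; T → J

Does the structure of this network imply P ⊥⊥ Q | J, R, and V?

Yes

Enumerating the 4 paths from P to Q and testing each for blocking by {J, R, V}:
  1. P → J ← T ← S → R → Q — J:collider[open]; T:chain[open]; S:fork[open]; R:chain[blocks] ⇒ blocked
  2. P → J ← S → R → Q — J:collider[open]; S:fork[open]; R:chain[blocks] ⇒ blocked
  3. P → J ← V ← R → Q — J:collider[open]; V:chain[blocks]; R:fork[blocks] ⇒ blocked
  4. P ← R → Q — R:fork[blocks] ⇒ blocked
All paths are blocked; P ⊥ Q | {J, R, V} holds.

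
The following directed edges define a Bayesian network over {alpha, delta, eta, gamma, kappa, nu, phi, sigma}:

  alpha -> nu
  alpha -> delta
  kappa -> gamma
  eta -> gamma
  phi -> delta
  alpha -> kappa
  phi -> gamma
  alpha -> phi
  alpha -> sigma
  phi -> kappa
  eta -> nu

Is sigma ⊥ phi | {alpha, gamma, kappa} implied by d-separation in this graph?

Yes

Enumerating the 6 paths from sigma to phi and testing each for blocking by {alpha, gamma, kappa}:
  1. sigma ← alpha → kappa ← phi — alpha:fork[blocks]; kappa:collider[open] ⇒ blocked
  2. sigma ← alpha → kappa → gamma ← phi — alpha:fork[blocks]; kappa:chain[blocks]; gamma:collider[open] ⇒ blocked
  3. sigma ← alpha → nu ← eta → gamma ← kappa ← phi — alpha:fork[blocks]; nu:collider[blocks]; eta:fork[open]; gamma:collider[open]; kappa:chain[blocks] ⇒ blocked
  4. sigma ← alpha → nu ← eta → gamma ← phi — alpha:fork[blocks]; nu:collider[blocks]; eta:fork[open]; gamma:collider[open] ⇒ blocked
  5. sigma ← alpha → delta ← phi — alpha:fork[blocks]; delta:collider[blocks] ⇒ blocked
  6. sigma ← alpha → phi — alpha:fork[blocks] ⇒ blocked
All paths are blocked; sigma ⊥ phi | {alpha, gamma, kappa} holds.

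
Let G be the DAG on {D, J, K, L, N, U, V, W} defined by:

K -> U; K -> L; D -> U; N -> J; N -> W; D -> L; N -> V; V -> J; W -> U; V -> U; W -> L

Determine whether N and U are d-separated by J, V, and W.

Yes

Enumerating the 5 paths from N to U and testing each for blocking by {J, V, W}:
Path 1: N → V → U
  V is a chain here and V is conditioned on, so the path is blocked at V.
Path 2: N → W → U
  W is a chain here and W is conditioned on, so the path is blocked at W.
Path 3: N → W → L ← D → U
  W is a chain here and W is conditioned on, so the path is blocked at W.
Path 4: N → W → L ← K → U
  W is a chain here and W is conditioned on, so the path is blocked at W.
Path 5: N → J ← V → U
  V is a fork here and V is conditioned on, so the path is blocked at V.
Since every path is blocked, d-separation holds.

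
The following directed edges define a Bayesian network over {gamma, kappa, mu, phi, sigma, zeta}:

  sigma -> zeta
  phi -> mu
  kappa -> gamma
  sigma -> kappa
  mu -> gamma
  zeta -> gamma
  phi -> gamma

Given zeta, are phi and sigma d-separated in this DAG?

Yes

4 paths connect phi and sigma; each must be blocked for d-separation to hold:
  1. phi → mu → gamma ← kappa ← sigma — mu:chain[open]; gamma:collider[blocks]; kappa:chain[open] ⇒ blocked
  2. phi → mu → gamma ← zeta ← sigma — mu:chain[open]; gamma:collider[blocks]; zeta:chain[blocks] ⇒ blocked
  3. phi → gamma ← kappa ← sigma — gamma:collider[blocks]; kappa:chain[open] ⇒ blocked
  4. phi → gamma ← zeta ← sigma — gamma:collider[blocks]; zeta:chain[blocks] ⇒ blocked
Since every path is blocked, d-separation holds.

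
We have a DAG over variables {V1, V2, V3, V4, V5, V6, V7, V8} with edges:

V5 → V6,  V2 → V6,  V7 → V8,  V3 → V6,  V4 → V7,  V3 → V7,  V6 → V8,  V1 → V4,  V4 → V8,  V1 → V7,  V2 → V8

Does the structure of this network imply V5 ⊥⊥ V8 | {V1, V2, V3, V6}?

Yes

We examine all 5 paths between V5 and V8:
Path 1: V5 → V6 → V8
  V6 is a chain here and V6 is conditioned on, so the path is blocked at V6.
Path 2: V5 → V6 ← V2 → V8
  V2 is a fork here and V2 is conditioned on, so the path is blocked at V2.
Path 3: V5 → V6 ← V3 → V7 → V8
  V3 is a fork here and V3 is conditioned on, so the path is blocked at V3.
Path 4: V5 → V6 ← V3 → V7 ← V4 → V8
  V3 is a fork here and V3 is conditioned on, so the path is blocked at V3.
Path 5: V5 → V6 ← V3 → V7 ← V1 → V4 → V8
  V3 is a fork here and V3 is conditioned on, so the path is blocked at V3.
All paths are blocked; V5 ⊥ V8 | {V1, V2, V3, V6} holds.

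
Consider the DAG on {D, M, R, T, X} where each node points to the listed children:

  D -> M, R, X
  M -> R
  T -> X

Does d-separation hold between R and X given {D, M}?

There are 2 undirected paths between R and X; checking each against the conditioning set {D, M}:
Path 1: R ← D → X
  D is a fork here and D is conditioned on, so the path is blocked at D.
Path 2: R ← M ← D → X
  M is a chain here and M is conditioned on, so the path is blocked at M.
All paths are blocked; R ⊥ X | {D, M} holds.

Yes — R and X are d-separated given {D, M}.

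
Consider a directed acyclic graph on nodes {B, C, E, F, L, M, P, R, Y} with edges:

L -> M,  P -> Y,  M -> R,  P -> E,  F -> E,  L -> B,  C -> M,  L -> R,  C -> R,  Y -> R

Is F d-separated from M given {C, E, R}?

We examine all 3 paths between F and M:
Path 1: F → E ← P → Y → R ← L → M
  E is a collider and E is conditioned on, which opens it; P is a fork and P is not conditioned on; Y is a chain and Y is not conditioned on; R is a collider and R is conditioned on, which opens it; L is a fork and L is not conditioned on — no node blocks this path, so it is active.
Path 2: F → E ← P → Y → R ← C → M
  C is a fork here and C is conditioned on, so the path is blocked at C.
Path 3: F → E ← P → Y → R ← M
  E is a collider and E is conditioned on, which opens it; P is a fork and P is not conditioned on; Y is a chain and Y is not conditioned on; R is a collider and R is conditioned on, which opens it — no node blocks this path, so it is active.
Since the path F → E ← P → Y → R ← L → M is active, F and M are not d-separated given {C, E, R}.

No — F and M are not d-separated given {C, E, R}.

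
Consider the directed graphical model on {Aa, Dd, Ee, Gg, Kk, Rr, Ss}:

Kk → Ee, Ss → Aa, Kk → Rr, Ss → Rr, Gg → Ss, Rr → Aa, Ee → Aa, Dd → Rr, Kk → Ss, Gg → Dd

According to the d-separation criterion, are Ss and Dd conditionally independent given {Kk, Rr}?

6 paths connect Ss and Dd; each must be blocked for d-separation to hold:
Path 1: Ss ← Gg → Dd
  Gg is a fork and Gg is not conditioned on — no node blocks this path, so it is active.
Path 2: Ss → Rr ← Dd
  Rr is a collider and Rr is conditioned on, which opens it — no node blocks this path, so it is active.
Path 3: Ss ← Kk → Rr ← Dd
  Kk is a fork here and Kk is conditioned on, so the path is blocked at Kk.
Path 4: Ss ← Kk → Ee → Aa ← Rr ← Dd
  Kk is a fork here and Kk is conditioned on, so the path is blocked at Kk.
Path 5: Ss → Aa ← Rr ← Dd
  Aa is a collider here and neither Aa nor any of its descendants is conditioned on, so the collider stays closed — the path is blocked at Aa.
Path 6: Ss → Aa ← Ee ← Kk → Rr ← Dd
  Aa is a collider here and neither Aa nor any of its descendants is conditioned on, so the collider stays closed — the path is blocked at Aa.
At least one path is unblocked, so d-separation fails.

No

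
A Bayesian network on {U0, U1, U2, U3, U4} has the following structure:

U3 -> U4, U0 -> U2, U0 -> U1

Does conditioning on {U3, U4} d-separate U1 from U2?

Only one path connects U1 and U2:
Path 1: U1 ← U0 → U2
  U0 is a fork and U0 is not conditioned on — no node blocks this path, so it is active.
At least one path is unblocked, so d-separation fails.

No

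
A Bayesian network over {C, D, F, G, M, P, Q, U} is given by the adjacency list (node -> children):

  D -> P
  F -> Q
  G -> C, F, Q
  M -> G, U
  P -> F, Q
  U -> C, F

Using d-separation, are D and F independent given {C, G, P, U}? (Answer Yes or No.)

Yes — D and F are d-separated given {C, G, P, U}.

5 paths connect D and F; each must be blocked for d-separation to hold:
Path 1: D → P → F
  P is a chain here and P is conditioned on, so the path is blocked at P.
Path 2: D → P → Q ← G → C ← U → F
  P is a chain here and P is conditioned on, so the path is blocked at P.
Path 3: D → P → Q ← G ← M → U → F
  P is a chain here and P is conditioned on, so the path is blocked at P.
Path 4: D → P → Q ← G → F
  P is a chain here and P is conditioned on, so the path is blocked at P.
Path 5: D → P → Q ← F
  P is a chain here and P is conditioned on, so the path is blocked at P.
Since every path is blocked, d-separation holds.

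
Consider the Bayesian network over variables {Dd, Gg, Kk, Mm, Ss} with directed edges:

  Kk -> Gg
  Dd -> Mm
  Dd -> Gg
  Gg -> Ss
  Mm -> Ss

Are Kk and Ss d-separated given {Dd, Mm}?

We examine all 2 paths between Kk and Ss:
  1. Kk → Gg ← Dd → Mm → Ss — Gg:collider[blocks]; Dd:fork[blocks]; Mm:chain[blocks] ⇒ blocked
  2. Kk → Gg → Ss — Gg:chain[open] ⇒ active
At least one path is unblocked, so d-separation fails.

No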